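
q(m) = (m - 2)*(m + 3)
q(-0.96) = -6.04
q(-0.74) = -6.19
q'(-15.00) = -29.00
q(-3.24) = 1.26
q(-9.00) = 66.00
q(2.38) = 2.04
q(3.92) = 13.29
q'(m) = 2*m + 1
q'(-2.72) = -4.44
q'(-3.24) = -5.48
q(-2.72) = -1.32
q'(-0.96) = -0.92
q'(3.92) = 8.84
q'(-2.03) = -3.06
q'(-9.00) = -17.00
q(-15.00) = 204.00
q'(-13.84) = -26.68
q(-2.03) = -3.91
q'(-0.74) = -0.48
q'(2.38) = 5.76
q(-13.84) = 171.71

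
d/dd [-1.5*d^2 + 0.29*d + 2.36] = 0.29 - 3.0*d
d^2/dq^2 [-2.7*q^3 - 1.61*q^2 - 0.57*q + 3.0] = -16.2*q - 3.22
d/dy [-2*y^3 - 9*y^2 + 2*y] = -6*y^2 - 18*y + 2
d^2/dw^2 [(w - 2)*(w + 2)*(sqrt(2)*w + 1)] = 6*sqrt(2)*w + 2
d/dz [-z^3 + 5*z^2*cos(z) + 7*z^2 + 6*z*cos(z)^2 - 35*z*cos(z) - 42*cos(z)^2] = -5*z^2*sin(z) - 3*z^2 + 35*z*sin(z) - 6*z*sin(2*z) + 10*z*cos(z) + 14*z + 42*sin(2*z) + 6*cos(z)^2 - 35*cos(z)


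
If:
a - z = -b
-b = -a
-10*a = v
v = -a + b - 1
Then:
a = 1/10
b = 1/10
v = -1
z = 1/5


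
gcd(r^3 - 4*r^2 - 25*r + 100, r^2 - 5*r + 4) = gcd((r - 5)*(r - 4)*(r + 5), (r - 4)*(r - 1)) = r - 4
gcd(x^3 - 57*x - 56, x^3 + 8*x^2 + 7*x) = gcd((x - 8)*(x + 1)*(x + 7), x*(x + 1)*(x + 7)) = x^2 + 8*x + 7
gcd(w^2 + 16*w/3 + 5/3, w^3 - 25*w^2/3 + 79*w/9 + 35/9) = w + 1/3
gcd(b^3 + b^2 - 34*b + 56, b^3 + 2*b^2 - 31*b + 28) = b^2 + 3*b - 28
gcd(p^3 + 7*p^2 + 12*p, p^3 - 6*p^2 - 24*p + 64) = p + 4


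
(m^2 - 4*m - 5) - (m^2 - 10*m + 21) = 6*m - 26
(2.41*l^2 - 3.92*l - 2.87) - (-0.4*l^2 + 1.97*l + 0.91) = 2.81*l^2 - 5.89*l - 3.78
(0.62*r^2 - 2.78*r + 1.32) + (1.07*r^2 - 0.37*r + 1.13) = 1.69*r^2 - 3.15*r + 2.45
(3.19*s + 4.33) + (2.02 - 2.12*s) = 1.07*s + 6.35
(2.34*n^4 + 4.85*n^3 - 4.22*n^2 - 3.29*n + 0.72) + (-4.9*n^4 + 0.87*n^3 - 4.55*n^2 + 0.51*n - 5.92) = -2.56*n^4 + 5.72*n^3 - 8.77*n^2 - 2.78*n - 5.2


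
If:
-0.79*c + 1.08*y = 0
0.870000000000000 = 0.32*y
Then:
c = 3.72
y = 2.72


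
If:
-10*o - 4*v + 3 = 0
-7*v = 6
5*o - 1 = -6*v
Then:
No Solution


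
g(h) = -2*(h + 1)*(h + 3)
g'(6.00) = -32.00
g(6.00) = -126.00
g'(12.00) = -56.00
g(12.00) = -390.00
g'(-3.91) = 7.64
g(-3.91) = -5.30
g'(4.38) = -25.52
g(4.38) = -79.41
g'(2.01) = -16.04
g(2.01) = -30.16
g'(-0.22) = -7.12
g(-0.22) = -4.34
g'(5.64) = -30.56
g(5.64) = -114.74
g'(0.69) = -10.76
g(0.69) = -12.47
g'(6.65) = -34.60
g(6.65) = -147.64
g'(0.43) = -9.72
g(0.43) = -9.81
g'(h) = -4*h - 8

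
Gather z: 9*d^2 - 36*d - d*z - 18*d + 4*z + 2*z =9*d^2 - 54*d + z*(6 - d)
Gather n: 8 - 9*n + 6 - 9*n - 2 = 12 - 18*n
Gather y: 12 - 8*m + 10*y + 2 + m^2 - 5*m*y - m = m^2 - 9*m + y*(10 - 5*m) + 14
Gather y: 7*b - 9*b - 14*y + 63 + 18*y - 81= -2*b + 4*y - 18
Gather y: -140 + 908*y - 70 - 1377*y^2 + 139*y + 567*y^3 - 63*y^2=567*y^3 - 1440*y^2 + 1047*y - 210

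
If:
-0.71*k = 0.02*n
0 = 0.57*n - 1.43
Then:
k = -0.07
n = 2.51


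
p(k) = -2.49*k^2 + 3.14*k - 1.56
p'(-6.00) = 33.02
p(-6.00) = -110.04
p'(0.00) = 3.14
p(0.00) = -1.56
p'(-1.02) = 8.22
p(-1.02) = -7.35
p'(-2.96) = 17.88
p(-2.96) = -32.67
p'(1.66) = -5.13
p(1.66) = -3.21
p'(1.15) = -2.59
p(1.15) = -1.24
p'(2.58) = -9.71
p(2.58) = -10.03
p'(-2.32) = 14.69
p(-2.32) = -22.25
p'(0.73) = -0.50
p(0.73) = -0.59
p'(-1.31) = 9.66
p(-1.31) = -9.95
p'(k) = 3.14 - 4.98*k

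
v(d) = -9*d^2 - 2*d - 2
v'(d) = -18*d - 2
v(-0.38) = -2.54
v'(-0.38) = 4.84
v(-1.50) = -19.25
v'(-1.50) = 25.00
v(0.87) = -10.55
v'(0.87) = -17.66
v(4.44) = -188.30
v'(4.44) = -81.92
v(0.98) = -12.60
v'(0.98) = -19.64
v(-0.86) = -6.94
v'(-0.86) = 13.48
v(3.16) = -98.19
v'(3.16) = -58.88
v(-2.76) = -65.04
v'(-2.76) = 47.68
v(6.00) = -338.00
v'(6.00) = -110.00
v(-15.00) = -1997.00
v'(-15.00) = 268.00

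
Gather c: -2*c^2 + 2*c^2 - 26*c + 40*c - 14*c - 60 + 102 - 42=0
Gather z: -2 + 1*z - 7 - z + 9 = 0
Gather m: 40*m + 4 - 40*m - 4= 0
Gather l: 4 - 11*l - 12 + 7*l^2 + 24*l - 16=7*l^2 + 13*l - 24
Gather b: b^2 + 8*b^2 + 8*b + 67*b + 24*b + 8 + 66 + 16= 9*b^2 + 99*b + 90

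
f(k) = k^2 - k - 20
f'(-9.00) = -19.00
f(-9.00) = 70.00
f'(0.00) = -1.00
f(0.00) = -20.00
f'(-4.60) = -10.20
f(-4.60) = 5.76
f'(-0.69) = -2.38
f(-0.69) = -18.83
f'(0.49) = -0.02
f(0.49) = -20.25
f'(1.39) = 1.78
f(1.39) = -19.46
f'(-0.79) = -2.58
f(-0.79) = -18.59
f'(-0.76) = -2.52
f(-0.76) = -18.66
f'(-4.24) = -9.48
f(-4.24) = 2.22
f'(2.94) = 4.88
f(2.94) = -14.30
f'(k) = 2*k - 1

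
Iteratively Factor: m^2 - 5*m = (m - 5)*(m)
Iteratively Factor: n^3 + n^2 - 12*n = (n + 4)*(n^2 - 3*n) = (n - 3)*(n + 4)*(n)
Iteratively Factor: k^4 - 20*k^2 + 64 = (k - 2)*(k^3 + 2*k^2 - 16*k - 32) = (k - 4)*(k - 2)*(k^2 + 6*k + 8) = (k - 4)*(k - 2)*(k + 2)*(k + 4)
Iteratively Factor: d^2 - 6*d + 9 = (d - 3)*(d - 3)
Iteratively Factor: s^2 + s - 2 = (s + 2)*(s - 1)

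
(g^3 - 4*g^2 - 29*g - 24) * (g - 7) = g^4 - 11*g^3 - g^2 + 179*g + 168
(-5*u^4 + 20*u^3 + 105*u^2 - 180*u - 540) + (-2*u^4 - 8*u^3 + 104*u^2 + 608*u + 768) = -7*u^4 + 12*u^3 + 209*u^2 + 428*u + 228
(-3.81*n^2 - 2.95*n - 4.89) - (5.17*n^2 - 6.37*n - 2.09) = -8.98*n^2 + 3.42*n - 2.8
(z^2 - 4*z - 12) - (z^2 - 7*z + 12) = 3*z - 24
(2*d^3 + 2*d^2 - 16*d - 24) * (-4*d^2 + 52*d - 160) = -8*d^5 + 96*d^4 - 152*d^3 - 1056*d^2 + 1312*d + 3840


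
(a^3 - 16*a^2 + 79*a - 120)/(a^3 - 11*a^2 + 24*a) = (a - 5)/a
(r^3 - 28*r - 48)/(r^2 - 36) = (r^2 + 6*r + 8)/(r + 6)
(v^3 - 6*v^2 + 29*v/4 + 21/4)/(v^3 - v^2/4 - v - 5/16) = 4*(2*v^2 - 13*v + 21)/(8*v^2 - 6*v - 5)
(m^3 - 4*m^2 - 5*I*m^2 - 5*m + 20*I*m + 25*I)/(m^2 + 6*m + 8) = (m^3 + m^2*(-4 - 5*I) + m*(-5 + 20*I) + 25*I)/(m^2 + 6*m + 8)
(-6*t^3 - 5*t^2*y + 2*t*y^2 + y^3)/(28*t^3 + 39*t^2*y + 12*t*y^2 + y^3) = (-6*t^2 + t*y + y^2)/(28*t^2 + 11*t*y + y^2)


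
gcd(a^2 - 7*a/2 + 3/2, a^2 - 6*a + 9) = a - 3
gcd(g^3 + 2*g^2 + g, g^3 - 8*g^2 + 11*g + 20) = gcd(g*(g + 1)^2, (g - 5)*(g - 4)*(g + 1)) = g + 1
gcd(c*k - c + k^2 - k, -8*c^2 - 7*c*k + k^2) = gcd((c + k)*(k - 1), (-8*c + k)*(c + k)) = c + k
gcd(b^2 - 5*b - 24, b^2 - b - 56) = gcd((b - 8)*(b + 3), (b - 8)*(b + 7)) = b - 8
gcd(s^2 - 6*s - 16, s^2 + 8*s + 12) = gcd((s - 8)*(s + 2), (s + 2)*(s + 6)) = s + 2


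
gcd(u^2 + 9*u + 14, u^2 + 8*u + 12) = u + 2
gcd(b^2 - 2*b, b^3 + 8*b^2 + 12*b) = b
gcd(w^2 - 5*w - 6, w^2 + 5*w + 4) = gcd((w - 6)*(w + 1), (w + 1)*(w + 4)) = w + 1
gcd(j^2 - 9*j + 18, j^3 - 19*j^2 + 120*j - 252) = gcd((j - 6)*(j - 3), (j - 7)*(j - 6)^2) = j - 6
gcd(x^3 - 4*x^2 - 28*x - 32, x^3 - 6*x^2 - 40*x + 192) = x - 8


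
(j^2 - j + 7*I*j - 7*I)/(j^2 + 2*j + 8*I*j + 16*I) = (j^2 + j*(-1 + 7*I) - 7*I)/(j^2 + j*(2 + 8*I) + 16*I)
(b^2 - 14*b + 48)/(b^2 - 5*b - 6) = (b - 8)/(b + 1)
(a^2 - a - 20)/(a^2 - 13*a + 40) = (a + 4)/(a - 8)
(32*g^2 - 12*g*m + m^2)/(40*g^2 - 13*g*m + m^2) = (4*g - m)/(5*g - m)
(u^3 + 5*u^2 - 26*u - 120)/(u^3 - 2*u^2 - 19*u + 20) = (u + 6)/(u - 1)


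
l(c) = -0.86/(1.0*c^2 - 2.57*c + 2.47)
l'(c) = -0.86*(2.57 - 2.0*c)/(1.0*c^2 - 2.57*c + 2.47)^2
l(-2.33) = -0.06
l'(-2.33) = -0.03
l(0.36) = -0.51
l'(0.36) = -0.57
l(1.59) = -0.94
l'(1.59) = 0.63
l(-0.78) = -0.17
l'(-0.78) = -0.14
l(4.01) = -0.10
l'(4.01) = 0.07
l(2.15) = -0.55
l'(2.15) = 0.61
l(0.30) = -0.48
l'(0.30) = -0.53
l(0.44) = -0.56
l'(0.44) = -0.62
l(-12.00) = -0.00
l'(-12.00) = -0.00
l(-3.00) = -0.04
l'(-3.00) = -0.02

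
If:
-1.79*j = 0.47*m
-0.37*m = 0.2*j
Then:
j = 0.00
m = 0.00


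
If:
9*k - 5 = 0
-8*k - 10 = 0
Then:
No Solution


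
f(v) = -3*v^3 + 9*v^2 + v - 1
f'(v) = -9*v^2 + 18*v + 1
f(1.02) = 6.20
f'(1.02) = 10.00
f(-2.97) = 154.01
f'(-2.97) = -131.85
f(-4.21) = 378.16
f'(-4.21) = -234.30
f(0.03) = -0.96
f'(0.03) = 1.53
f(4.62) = -100.11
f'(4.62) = -107.94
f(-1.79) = 43.25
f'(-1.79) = -60.06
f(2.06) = 13.03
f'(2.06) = -0.11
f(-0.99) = 9.74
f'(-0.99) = -25.64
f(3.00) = 2.00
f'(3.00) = -26.00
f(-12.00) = 6467.00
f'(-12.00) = -1511.00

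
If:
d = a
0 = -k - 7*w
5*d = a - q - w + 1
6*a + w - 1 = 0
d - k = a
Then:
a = 1/6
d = 1/6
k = 0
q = 1/3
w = 0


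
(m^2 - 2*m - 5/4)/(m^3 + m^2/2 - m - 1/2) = (m - 5/2)/(m^2 - 1)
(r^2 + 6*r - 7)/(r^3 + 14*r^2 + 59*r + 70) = (r - 1)/(r^2 + 7*r + 10)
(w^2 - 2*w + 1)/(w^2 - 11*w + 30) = (w^2 - 2*w + 1)/(w^2 - 11*w + 30)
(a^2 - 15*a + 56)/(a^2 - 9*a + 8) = (a - 7)/(a - 1)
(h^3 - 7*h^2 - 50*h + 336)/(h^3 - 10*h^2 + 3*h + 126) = (h^2 - h - 56)/(h^2 - 4*h - 21)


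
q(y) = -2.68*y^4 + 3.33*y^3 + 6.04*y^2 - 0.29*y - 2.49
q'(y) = -10.72*y^3 + 9.99*y^2 + 12.08*y - 0.29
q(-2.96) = -240.80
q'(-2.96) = 329.50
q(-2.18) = -68.18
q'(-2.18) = 131.91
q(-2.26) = -79.34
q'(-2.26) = 147.18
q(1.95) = 5.85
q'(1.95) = -18.23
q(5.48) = -1691.58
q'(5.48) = -1398.24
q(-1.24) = -5.53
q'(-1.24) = 20.53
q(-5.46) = -2744.67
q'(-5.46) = 1976.48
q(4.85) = -964.79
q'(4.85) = -929.69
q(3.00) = -76.17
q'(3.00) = -163.58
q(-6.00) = -3975.87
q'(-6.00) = 2602.39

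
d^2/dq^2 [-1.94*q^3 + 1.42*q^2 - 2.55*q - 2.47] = 2.84 - 11.64*q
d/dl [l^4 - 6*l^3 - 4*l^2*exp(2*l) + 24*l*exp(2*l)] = 4*l^3 - 8*l^2*exp(2*l) - 18*l^2 + 40*l*exp(2*l) + 24*exp(2*l)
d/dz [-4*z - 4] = -4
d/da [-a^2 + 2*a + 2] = 2 - 2*a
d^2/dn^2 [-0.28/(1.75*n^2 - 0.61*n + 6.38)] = (1.715*n^2 - 0.5978*n - 0.28*(3.5*n - 0.61)*(7.0*n - 1.22) + 6.2524)/(1.75*n^2 - 0.61*n + 6.38)^3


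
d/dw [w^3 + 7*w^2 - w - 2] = 3*w^2 + 14*w - 1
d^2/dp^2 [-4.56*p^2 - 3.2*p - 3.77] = -9.12000000000000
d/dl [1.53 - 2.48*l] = -2.48000000000000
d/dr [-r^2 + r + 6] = 1 - 2*r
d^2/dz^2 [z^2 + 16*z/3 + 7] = 2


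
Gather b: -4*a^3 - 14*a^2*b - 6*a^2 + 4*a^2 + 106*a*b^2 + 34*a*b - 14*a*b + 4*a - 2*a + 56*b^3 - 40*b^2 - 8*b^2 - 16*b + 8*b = -4*a^3 - 2*a^2 + 2*a + 56*b^3 + b^2*(106*a - 48) + b*(-14*a^2 + 20*a - 8)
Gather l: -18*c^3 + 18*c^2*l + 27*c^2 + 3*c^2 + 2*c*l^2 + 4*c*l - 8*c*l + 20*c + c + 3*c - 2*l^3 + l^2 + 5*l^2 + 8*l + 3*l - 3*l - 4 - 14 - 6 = -18*c^3 + 30*c^2 + 24*c - 2*l^3 + l^2*(2*c + 6) + l*(18*c^2 - 4*c + 8) - 24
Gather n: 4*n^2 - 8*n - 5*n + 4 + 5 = 4*n^2 - 13*n + 9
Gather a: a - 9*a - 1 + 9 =8 - 8*a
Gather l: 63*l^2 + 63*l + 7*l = 63*l^2 + 70*l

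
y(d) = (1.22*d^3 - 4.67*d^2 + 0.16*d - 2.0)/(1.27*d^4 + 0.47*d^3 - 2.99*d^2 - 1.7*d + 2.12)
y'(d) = (3.66*d^2 - 9.34*d + 0.16)/(1.27*d^4 + 0.47*d^3 - 2.99*d^2 - 1.7*d + 2.12) + (-5.08*d^3 - 1.41*d^2 + 5.98*d + 1.7)*(1.22*d^3 - 4.67*d^2 + 0.16*d - 2.0)/(1.27*d^4 + 0.47*d^3 - 2.99*d^2 - 1.7*d + 2.12)^2 = (-1.5494*d^6 + 11.8618*d^5 - 2.0625*d^4 + 5.8616*d^3 + 18.9966*d^2 - 31.7608*d - 3.0608)/(1.6129*d^8 + 1.1938*d^7 - 7.3737*d^6 - 7.1286*d^5 + 12.7269*d^4 + 12.1588*d^3 - 9.7876*d^2 - 7.208*d + 4.4944)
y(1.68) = -2.88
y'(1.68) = 13.18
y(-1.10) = -5.88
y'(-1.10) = 8.60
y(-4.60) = -0.47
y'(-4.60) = -0.18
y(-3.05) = -1.06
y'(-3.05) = -0.77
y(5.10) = 0.05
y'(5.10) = 0.02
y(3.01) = -0.12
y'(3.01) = 0.24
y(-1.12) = -6.05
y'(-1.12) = 8.05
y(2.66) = -0.24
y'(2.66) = 0.45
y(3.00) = -0.12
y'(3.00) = 0.25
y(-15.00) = -0.08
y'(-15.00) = -0.01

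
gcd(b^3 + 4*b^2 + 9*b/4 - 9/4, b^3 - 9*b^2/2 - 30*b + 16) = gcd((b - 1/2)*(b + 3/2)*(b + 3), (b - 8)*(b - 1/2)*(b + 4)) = b - 1/2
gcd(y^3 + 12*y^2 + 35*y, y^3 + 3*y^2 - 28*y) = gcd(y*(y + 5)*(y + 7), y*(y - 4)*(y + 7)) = y^2 + 7*y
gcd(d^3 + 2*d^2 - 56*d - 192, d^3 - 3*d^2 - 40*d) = d - 8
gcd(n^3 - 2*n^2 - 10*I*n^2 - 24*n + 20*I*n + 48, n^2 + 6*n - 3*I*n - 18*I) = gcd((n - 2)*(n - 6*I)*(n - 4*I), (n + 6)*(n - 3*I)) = 1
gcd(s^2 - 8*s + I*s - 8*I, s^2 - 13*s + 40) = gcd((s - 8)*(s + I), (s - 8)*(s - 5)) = s - 8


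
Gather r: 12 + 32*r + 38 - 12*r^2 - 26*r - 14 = -12*r^2 + 6*r + 36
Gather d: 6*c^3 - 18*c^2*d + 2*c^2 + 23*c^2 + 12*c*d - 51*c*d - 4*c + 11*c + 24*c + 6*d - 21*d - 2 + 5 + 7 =6*c^3 + 25*c^2 + 31*c + d*(-18*c^2 - 39*c - 15) + 10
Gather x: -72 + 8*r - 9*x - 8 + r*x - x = 8*r + x*(r - 10) - 80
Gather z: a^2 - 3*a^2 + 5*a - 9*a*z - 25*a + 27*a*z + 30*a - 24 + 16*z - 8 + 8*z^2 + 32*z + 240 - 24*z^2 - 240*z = -2*a^2 + 10*a - 16*z^2 + z*(18*a - 192) + 208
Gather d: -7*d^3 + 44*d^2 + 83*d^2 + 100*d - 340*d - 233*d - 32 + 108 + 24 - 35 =-7*d^3 + 127*d^2 - 473*d + 65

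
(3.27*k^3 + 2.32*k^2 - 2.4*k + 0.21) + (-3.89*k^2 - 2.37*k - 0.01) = 3.27*k^3 - 1.57*k^2 - 4.77*k + 0.2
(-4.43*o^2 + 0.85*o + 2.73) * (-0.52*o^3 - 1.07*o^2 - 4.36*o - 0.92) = 2.3036*o^5 + 4.2981*o^4 + 16.9857*o^3 - 2.5515*o^2 - 12.6848*o - 2.5116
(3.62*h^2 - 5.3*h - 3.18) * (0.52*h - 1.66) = 1.8824*h^3 - 8.7652*h^2 + 7.1444*h + 5.2788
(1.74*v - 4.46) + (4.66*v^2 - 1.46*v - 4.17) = 4.66*v^2 + 0.28*v - 8.63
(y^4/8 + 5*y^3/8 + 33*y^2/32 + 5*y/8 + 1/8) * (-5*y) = -5*y^5/8 - 25*y^4/8 - 165*y^3/32 - 25*y^2/8 - 5*y/8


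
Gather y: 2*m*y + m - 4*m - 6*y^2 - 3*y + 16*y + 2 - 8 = -3*m - 6*y^2 + y*(2*m + 13) - 6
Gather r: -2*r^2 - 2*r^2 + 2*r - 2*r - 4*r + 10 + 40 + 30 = -4*r^2 - 4*r + 80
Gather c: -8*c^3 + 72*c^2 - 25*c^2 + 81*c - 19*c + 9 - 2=-8*c^3 + 47*c^2 + 62*c + 7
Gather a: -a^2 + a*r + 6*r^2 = -a^2 + a*r + 6*r^2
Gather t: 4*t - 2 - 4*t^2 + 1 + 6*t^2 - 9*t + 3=2*t^2 - 5*t + 2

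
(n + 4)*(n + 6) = n^2 + 10*n + 24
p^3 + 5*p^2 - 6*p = p*(p - 1)*(p + 6)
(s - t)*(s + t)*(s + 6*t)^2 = s^4 + 12*s^3*t + 35*s^2*t^2 - 12*s*t^3 - 36*t^4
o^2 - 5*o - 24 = (o - 8)*(o + 3)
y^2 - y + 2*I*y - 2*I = (y - 1)*(y + 2*I)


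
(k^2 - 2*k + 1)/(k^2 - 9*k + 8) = (k - 1)/(k - 8)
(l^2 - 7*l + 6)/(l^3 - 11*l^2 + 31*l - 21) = (l - 6)/(l^2 - 10*l + 21)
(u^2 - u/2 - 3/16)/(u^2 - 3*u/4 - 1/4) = (u - 3/4)/(u - 1)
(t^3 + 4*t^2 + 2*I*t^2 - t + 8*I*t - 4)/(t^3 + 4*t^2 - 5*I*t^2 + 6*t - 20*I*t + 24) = (t + I)/(t - 6*I)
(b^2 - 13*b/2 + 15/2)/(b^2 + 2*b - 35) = (b - 3/2)/(b + 7)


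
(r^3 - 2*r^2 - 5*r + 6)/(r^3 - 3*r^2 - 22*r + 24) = (r^2 - r - 6)/(r^2 - 2*r - 24)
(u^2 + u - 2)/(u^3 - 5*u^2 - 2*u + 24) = (u - 1)/(u^2 - 7*u + 12)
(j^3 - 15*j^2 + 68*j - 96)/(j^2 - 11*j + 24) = j - 4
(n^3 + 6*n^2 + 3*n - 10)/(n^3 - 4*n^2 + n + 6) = (n^3 + 6*n^2 + 3*n - 10)/(n^3 - 4*n^2 + n + 6)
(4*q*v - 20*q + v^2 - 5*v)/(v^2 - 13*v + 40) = (4*q + v)/(v - 8)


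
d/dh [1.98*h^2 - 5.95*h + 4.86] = 3.96*h - 5.95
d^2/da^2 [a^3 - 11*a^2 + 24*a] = 6*a - 22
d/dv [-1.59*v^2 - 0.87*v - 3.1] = -3.18*v - 0.87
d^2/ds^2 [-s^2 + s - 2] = -2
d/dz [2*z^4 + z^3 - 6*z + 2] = 8*z^3 + 3*z^2 - 6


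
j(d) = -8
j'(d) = 0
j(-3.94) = -8.00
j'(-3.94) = 0.00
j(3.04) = -8.00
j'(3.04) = 0.00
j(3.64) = -8.00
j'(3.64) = 0.00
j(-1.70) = -8.00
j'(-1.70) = 0.00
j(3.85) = -8.00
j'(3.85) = 0.00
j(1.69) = -8.00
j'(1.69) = 0.00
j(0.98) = -8.00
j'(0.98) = 0.00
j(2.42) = -8.00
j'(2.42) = 0.00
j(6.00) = -8.00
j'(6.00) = 0.00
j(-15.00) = -8.00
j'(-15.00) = 0.00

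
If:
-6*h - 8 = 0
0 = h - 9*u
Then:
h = -4/3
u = -4/27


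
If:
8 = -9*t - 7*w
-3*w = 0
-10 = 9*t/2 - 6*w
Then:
No Solution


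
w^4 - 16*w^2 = w^2*(w - 4)*(w + 4)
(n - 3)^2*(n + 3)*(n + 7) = n^4 + 4*n^3 - 30*n^2 - 36*n + 189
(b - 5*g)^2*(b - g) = b^3 - 11*b^2*g + 35*b*g^2 - 25*g^3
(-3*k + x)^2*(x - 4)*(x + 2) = 9*k^2*x^2 - 18*k^2*x - 72*k^2 - 6*k*x^3 + 12*k*x^2 + 48*k*x + x^4 - 2*x^3 - 8*x^2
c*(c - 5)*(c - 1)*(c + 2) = c^4 - 4*c^3 - 7*c^2 + 10*c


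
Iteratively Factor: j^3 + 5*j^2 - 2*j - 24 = (j - 2)*(j^2 + 7*j + 12) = (j - 2)*(j + 4)*(j + 3)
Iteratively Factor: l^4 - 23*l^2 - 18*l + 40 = (l + 4)*(l^3 - 4*l^2 - 7*l + 10) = (l - 5)*(l + 4)*(l^2 + l - 2) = (l - 5)*(l - 1)*(l + 4)*(l + 2)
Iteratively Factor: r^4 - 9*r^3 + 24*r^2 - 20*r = (r)*(r^3 - 9*r^2 + 24*r - 20) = r*(r - 2)*(r^2 - 7*r + 10) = r*(r - 2)^2*(r - 5)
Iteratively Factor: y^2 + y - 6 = (y + 3)*(y - 2)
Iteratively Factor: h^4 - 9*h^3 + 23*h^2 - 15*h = (h)*(h^3 - 9*h^2 + 23*h - 15) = h*(h - 3)*(h^2 - 6*h + 5) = h*(h - 3)*(h - 1)*(h - 5)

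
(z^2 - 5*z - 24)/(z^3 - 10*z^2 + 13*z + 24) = (z + 3)/(z^2 - 2*z - 3)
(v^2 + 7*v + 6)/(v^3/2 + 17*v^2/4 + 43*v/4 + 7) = 4*(v + 6)/(2*v^2 + 15*v + 28)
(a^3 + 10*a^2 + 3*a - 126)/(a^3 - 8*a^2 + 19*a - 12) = (a^2 + 13*a + 42)/(a^2 - 5*a + 4)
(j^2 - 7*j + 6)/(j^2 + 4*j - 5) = (j - 6)/(j + 5)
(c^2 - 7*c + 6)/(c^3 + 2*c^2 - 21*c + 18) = (c - 6)/(c^2 + 3*c - 18)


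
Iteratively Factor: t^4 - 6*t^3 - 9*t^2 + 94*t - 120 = (t - 5)*(t^3 - t^2 - 14*t + 24) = (t - 5)*(t - 2)*(t^2 + t - 12) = (t - 5)*(t - 2)*(t + 4)*(t - 3)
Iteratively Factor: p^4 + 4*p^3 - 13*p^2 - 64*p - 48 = (p - 4)*(p^3 + 8*p^2 + 19*p + 12) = (p - 4)*(p + 4)*(p^2 + 4*p + 3) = (p - 4)*(p + 1)*(p + 4)*(p + 3)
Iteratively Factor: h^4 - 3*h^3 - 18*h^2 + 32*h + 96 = (h - 4)*(h^3 + h^2 - 14*h - 24) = (h - 4)*(h + 2)*(h^2 - h - 12) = (h - 4)*(h + 2)*(h + 3)*(h - 4)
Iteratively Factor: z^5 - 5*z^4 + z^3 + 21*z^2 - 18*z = (z)*(z^4 - 5*z^3 + z^2 + 21*z - 18) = z*(z - 1)*(z^3 - 4*z^2 - 3*z + 18) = z*(z - 1)*(z + 2)*(z^2 - 6*z + 9) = z*(z - 3)*(z - 1)*(z + 2)*(z - 3)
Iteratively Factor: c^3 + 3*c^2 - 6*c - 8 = (c + 4)*(c^2 - c - 2) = (c - 2)*(c + 4)*(c + 1)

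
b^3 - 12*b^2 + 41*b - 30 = (b - 6)*(b - 5)*(b - 1)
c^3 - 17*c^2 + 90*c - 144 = (c - 8)*(c - 6)*(c - 3)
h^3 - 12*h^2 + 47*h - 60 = (h - 5)*(h - 4)*(h - 3)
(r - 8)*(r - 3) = r^2 - 11*r + 24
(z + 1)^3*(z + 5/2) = z^4 + 11*z^3/2 + 21*z^2/2 + 17*z/2 + 5/2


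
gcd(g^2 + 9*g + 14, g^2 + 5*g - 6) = 1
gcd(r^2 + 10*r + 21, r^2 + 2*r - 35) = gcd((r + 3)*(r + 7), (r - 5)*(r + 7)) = r + 7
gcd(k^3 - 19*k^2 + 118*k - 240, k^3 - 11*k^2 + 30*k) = k^2 - 11*k + 30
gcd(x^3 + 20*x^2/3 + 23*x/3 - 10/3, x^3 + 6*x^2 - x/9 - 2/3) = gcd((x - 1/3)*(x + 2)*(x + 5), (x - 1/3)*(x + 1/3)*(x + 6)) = x - 1/3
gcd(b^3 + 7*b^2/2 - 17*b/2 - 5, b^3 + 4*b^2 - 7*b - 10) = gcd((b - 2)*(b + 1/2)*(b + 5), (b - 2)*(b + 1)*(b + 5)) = b^2 + 3*b - 10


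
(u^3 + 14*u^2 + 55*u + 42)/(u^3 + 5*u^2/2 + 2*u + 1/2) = 2*(u^2 + 13*u + 42)/(2*u^2 + 3*u + 1)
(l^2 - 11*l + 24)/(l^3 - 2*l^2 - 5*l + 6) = (l - 8)/(l^2 + l - 2)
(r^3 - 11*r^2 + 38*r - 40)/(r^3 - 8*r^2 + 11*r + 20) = (r - 2)/(r + 1)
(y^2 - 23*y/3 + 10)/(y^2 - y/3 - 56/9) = 3*(-3*y^2 + 23*y - 30)/(-9*y^2 + 3*y + 56)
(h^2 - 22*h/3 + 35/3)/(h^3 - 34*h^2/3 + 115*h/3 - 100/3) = (3*h - 7)/(3*h^2 - 19*h + 20)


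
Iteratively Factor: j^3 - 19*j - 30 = (j - 5)*(j^2 + 5*j + 6) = (j - 5)*(j + 3)*(j + 2)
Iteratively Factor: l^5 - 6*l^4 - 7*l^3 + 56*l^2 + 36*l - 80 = (l - 5)*(l^4 - l^3 - 12*l^2 - 4*l + 16) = (l - 5)*(l - 4)*(l^3 + 3*l^2 - 4) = (l - 5)*(l - 4)*(l + 2)*(l^2 + l - 2) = (l - 5)*(l - 4)*(l + 2)^2*(l - 1)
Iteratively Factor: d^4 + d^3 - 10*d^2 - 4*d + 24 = (d + 3)*(d^3 - 2*d^2 - 4*d + 8) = (d + 2)*(d + 3)*(d^2 - 4*d + 4) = (d - 2)*(d + 2)*(d + 3)*(d - 2)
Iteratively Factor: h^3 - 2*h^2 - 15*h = (h - 5)*(h^2 + 3*h) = h*(h - 5)*(h + 3)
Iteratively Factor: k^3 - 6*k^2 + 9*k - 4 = (k - 4)*(k^2 - 2*k + 1) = (k - 4)*(k - 1)*(k - 1)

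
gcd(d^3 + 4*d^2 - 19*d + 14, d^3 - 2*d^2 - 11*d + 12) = d - 1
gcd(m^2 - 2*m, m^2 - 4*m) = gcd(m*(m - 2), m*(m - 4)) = m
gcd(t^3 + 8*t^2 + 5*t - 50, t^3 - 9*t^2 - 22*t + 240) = t + 5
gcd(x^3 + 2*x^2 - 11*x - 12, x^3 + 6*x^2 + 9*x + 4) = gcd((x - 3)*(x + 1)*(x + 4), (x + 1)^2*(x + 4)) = x^2 + 5*x + 4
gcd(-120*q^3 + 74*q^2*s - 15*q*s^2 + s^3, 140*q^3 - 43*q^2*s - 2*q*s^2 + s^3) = 20*q^2 - 9*q*s + s^2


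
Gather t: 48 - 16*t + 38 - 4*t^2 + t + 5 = -4*t^2 - 15*t + 91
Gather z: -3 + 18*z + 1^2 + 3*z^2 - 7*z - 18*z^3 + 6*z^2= -18*z^3 + 9*z^2 + 11*z - 2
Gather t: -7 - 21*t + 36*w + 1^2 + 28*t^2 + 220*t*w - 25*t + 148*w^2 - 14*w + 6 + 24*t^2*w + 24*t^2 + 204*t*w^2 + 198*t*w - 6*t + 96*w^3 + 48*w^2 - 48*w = t^2*(24*w + 52) + t*(204*w^2 + 418*w - 52) + 96*w^3 + 196*w^2 - 26*w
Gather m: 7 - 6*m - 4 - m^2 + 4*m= -m^2 - 2*m + 3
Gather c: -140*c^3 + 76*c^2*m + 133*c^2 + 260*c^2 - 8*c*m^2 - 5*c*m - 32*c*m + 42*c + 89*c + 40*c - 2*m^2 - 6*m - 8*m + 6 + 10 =-140*c^3 + c^2*(76*m + 393) + c*(-8*m^2 - 37*m + 171) - 2*m^2 - 14*m + 16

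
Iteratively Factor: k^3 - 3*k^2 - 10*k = (k - 5)*(k^2 + 2*k) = k*(k - 5)*(k + 2)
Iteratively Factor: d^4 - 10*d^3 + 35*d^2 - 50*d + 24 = (d - 2)*(d^3 - 8*d^2 + 19*d - 12) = (d - 4)*(d - 2)*(d^2 - 4*d + 3) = (d - 4)*(d - 2)*(d - 1)*(d - 3)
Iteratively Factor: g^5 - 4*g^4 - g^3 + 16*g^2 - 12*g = (g - 2)*(g^4 - 2*g^3 - 5*g^2 + 6*g) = g*(g - 2)*(g^3 - 2*g^2 - 5*g + 6) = g*(g - 2)*(g + 2)*(g^2 - 4*g + 3) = g*(g - 3)*(g - 2)*(g + 2)*(g - 1)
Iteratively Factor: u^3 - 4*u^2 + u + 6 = (u + 1)*(u^2 - 5*u + 6) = (u - 2)*(u + 1)*(u - 3)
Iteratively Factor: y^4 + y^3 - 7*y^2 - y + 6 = (y + 3)*(y^3 - 2*y^2 - y + 2) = (y + 1)*(y + 3)*(y^2 - 3*y + 2) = (y - 2)*(y + 1)*(y + 3)*(y - 1)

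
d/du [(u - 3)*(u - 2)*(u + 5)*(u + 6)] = 4*u^3 + 18*u^2 - 38*u - 84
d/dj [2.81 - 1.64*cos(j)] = 1.64*sin(j)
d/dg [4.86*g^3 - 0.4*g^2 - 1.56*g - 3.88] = 14.58*g^2 - 0.8*g - 1.56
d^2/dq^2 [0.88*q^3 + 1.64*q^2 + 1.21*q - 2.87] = 5.28*q + 3.28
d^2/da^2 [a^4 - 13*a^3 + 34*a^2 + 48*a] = 12*a^2 - 78*a + 68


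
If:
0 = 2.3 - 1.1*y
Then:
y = 2.09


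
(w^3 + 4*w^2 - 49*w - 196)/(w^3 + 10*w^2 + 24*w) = (w^2 - 49)/(w*(w + 6))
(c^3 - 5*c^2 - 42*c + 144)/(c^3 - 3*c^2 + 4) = (c^3 - 5*c^2 - 42*c + 144)/(c^3 - 3*c^2 + 4)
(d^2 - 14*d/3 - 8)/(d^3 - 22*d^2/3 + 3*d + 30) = (3*d + 4)/(3*d^2 - 4*d - 15)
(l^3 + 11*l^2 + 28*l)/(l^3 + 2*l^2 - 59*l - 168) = l*(l + 4)/(l^2 - 5*l - 24)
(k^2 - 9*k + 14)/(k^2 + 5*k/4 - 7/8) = 8*(k^2 - 9*k + 14)/(8*k^2 + 10*k - 7)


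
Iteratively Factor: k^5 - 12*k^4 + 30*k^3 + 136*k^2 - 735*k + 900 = (k - 3)*(k^4 - 9*k^3 + 3*k^2 + 145*k - 300) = (k - 3)*(k + 4)*(k^3 - 13*k^2 + 55*k - 75) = (k - 5)*(k - 3)*(k + 4)*(k^2 - 8*k + 15) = (k - 5)^2*(k - 3)*(k + 4)*(k - 3)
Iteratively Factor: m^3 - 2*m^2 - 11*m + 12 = (m - 1)*(m^2 - m - 12) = (m - 1)*(m + 3)*(m - 4)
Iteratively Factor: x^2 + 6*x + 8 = (x + 2)*(x + 4)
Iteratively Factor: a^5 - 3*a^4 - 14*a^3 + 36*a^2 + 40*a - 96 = (a + 2)*(a^4 - 5*a^3 - 4*a^2 + 44*a - 48) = (a - 4)*(a + 2)*(a^3 - a^2 - 8*a + 12) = (a - 4)*(a + 2)*(a + 3)*(a^2 - 4*a + 4) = (a - 4)*(a - 2)*(a + 2)*(a + 3)*(a - 2)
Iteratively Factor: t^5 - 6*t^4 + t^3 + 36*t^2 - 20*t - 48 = (t + 2)*(t^4 - 8*t^3 + 17*t^2 + 2*t - 24) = (t - 4)*(t + 2)*(t^3 - 4*t^2 + t + 6) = (t - 4)*(t - 2)*(t + 2)*(t^2 - 2*t - 3) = (t - 4)*(t - 3)*(t - 2)*(t + 2)*(t + 1)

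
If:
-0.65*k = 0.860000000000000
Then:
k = -1.32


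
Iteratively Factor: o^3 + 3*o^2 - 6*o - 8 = (o - 2)*(o^2 + 5*o + 4) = (o - 2)*(o + 4)*(o + 1)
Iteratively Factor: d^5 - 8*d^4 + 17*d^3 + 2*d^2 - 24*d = (d - 3)*(d^4 - 5*d^3 + 2*d^2 + 8*d) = (d - 4)*(d - 3)*(d^3 - d^2 - 2*d) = d*(d - 4)*(d - 3)*(d^2 - d - 2) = d*(d - 4)*(d - 3)*(d + 1)*(d - 2)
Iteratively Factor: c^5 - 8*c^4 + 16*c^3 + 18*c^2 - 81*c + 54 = (c + 2)*(c^4 - 10*c^3 + 36*c^2 - 54*c + 27) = (c - 3)*(c + 2)*(c^3 - 7*c^2 + 15*c - 9) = (c - 3)^2*(c + 2)*(c^2 - 4*c + 3) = (c - 3)^3*(c + 2)*(c - 1)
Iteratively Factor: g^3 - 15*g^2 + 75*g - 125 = (g - 5)*(g^2 - 10*g + 25) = (g - 5)^2*(g - 5)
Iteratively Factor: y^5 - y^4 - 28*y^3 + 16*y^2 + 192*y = (y - 4)*(y^4 + 3*y^3 - 16*y^2 - 48*y) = y*(y - 4)*(y^3 + 3*y^2 - 16*y - 48) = y*(y - 4)*(y + 3)*(y^2 - 16) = y*(y - 4)^2*(y + 3)*(y + 4)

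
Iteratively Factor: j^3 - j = (j)*(j^2 - 1) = j*(j - 1)*(j + 1)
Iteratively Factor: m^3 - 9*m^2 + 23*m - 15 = (m - 3)*(m^2 - 6*m + 5) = (m - 5)*(m - 3)*(m - 1)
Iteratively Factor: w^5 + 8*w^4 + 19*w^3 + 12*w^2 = (w)*(w^4 + 8*w^3 + 19*w^2 + 12*w) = w*(w + 3)*(w^3 + 5*w^2 + 4*w) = w*(w + 3)*(w + 4)*(w^2 + w) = w^2*(w + 3)*(w + 4)*(w + 1)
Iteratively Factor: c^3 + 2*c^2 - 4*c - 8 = (c + 2)*(c^2 - 4) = (c - 2)*(c + 2)*(c + 2)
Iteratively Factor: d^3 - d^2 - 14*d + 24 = (d - 2)*(d^2 + d - 12) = (d - 3)*(d - 2)*(d + 4)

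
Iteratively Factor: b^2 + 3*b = (b)*(b + 3)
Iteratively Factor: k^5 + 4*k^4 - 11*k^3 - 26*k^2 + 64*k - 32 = (k - 1)*(k^4 + 5*k^3 - 6*k^2 - 32*k + 32) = (k - 1)^2*(k^3 + 6*k^2 - 32) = (k - 1)^2*(k + 4)*(k^2 + 2*k - 8) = (k - 2)*(k - 1)^2*(k + 4)*(k + 4)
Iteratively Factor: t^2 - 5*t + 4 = (t - 1)*(t - 4)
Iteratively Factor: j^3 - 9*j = (j - 3)*(j^2 + 3*j) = (j - 3)*(j + 3)*(j)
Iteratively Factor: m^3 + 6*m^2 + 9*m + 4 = (m + 4)*(m^2 + 2*m + 1) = (m + 1)*(m + 4)*(m + 1)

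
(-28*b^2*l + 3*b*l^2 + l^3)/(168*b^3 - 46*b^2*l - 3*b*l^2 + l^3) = -l/(6*b - l)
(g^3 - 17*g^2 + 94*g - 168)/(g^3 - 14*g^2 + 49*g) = (g^2 - 10*g + 24)/(g*(g - 7))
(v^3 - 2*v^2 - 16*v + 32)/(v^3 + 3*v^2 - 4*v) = (v^2 - 6*v + 8)/(v*(v - 1))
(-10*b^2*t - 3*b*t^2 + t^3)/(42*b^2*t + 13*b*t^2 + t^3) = (-10*b^2 - 3*b*t + t^2)/(42*b^2 + 13*b*t + t^2)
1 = 1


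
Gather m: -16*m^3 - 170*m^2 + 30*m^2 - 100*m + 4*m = -16*m^3 - 140*m^2 - 96*m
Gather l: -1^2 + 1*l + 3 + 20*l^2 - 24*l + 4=20*l^2 - 23*l + 6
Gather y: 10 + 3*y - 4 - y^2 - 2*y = -y^2 + y + 6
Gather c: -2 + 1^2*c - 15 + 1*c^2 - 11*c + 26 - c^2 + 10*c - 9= 0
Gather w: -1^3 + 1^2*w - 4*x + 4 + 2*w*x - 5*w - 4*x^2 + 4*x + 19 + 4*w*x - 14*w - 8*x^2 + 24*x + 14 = w*(6*x - 18) - 12*x^2 + 24*x + 36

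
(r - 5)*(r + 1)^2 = r^3 - 3*r^2 - 9*r - 5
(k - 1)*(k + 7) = k^2 + 6*k - 7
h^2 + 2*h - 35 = (h - 5)*(h + 7)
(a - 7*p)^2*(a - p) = a^3 - 15*a^2*p + 63*a*p^2 - 49*p^3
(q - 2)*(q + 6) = q^2 + 4*q - 12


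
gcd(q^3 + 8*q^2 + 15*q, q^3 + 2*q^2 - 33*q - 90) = q^2 + 8*q + 15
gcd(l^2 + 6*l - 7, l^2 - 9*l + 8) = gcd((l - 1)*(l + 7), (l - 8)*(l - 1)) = l - 1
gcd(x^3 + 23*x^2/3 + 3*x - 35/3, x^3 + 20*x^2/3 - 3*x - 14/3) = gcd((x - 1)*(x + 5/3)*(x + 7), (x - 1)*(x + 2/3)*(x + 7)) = x^2 + 6*x - 7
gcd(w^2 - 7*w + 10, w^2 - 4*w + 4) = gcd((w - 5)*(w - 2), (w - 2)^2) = w - 2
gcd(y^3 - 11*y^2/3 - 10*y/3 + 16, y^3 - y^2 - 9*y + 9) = y - 3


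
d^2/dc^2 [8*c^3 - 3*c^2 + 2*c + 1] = 48*c - 6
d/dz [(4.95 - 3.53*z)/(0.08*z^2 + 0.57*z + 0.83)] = (0.2824*z^2 - 0.792*z - 5.7514)/(0.0064*z^4 + 0.0912*z^3 + 0.4577*z^2 + 0.9462*z + 0.6889)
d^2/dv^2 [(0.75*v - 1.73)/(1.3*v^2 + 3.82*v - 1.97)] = ((0.75*v - 1.73)*(2.6*v + 3.82)*(5.2*v + 7.64) - (5.85*v + 1.232)*(1.3*v^2 + 3.82*v - 1.97))/(1.3*v^2 + 3.82*v - 1.97)^3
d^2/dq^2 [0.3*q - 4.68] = 0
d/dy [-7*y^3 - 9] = -21*y^2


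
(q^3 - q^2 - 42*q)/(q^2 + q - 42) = q*(q^2 - q - 42)/(q^2 + q - 42)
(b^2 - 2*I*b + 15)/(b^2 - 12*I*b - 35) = (b + 3*I)/(b - 7*I)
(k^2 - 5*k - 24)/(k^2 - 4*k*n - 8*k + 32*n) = (k + 3)/(k - 4*n)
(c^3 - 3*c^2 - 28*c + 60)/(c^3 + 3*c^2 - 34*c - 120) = (c - 2)/(c + 4)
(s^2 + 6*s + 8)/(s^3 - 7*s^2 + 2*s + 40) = (s + 4)/(s^2 - 9*s + 20)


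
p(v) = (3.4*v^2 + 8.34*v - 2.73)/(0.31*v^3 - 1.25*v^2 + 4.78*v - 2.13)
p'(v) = (6.8*v + 8.34)/(0.31*v^3 - 1.25*v^2 + 4.78*v - 2.13) + (-0.93*v^2 + 2.5*v - 4.78)*(3.4*v^2 + 8.34*v - 2.73)/(0.31*v^3 - 1.25*v^2 + 4.78*v - 2.13)^2 = (-1.054*v^4 - 5.1708*v^3 + 29.2159*v^2 - 21.309*v - 4.7148)/(0.0961*v^6 - 0.775*v^5 + 4.5261*v^4 - 13.2706*v^3 + 28.1734*v^2 - 20.3628*v + 4.5369)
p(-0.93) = 0.95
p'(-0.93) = 0.70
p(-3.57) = -0.22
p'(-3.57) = 0.21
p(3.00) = 5.67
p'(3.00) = -0.35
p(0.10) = 1.12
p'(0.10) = -2.37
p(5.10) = 4.16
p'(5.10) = -0.79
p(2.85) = 5.71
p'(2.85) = -0.24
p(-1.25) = 0.74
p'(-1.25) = 0.66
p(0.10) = 1.12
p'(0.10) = -2.37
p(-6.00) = -0.49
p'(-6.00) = 0.05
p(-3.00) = -0.08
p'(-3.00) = 0.29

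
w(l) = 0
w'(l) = 0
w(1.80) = 0.00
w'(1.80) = 0.00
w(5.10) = 0.00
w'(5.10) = 0.00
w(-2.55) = 0.00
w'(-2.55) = 0.00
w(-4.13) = 0.00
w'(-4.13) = 0.00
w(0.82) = 0.00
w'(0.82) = 0.00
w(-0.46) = 0.00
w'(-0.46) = 0.00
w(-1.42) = 0.00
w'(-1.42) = 0.00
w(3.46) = 0.00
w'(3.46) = 0.00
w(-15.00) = 0.00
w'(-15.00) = 0.00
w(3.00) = 0.00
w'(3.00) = 0.00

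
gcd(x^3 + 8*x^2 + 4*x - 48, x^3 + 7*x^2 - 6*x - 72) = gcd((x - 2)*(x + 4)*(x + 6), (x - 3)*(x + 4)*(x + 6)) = x^2 + 10*x + 24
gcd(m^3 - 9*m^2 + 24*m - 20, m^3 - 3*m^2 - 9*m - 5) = m - 5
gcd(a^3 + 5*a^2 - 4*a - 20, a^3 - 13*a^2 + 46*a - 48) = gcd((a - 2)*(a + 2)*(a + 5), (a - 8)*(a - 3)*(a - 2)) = a - 2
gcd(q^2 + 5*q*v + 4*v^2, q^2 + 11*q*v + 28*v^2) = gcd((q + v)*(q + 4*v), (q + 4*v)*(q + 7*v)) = q + 4*v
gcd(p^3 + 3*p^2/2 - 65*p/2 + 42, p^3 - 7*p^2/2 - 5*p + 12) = p^2 - 11*p/2 + 6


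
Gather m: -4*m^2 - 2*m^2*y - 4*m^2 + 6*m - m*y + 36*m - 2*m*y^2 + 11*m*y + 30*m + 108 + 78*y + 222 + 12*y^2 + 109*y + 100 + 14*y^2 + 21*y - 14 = m^2*(-2*y - 8) + m*(-2*y^2 + 10*y + 72) + 26*y^2 + 208*y + 416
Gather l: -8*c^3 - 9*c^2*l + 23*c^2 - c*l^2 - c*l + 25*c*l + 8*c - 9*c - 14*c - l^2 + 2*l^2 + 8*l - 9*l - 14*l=-8*c^3 + 23*c^2 - 15*c + l^2*(1 - c) + l*(-9*c^2 + 24*c - 15)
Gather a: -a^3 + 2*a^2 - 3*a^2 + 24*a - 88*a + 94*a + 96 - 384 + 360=-a^3 - a^2 + 30*a + 72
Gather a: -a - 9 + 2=-a - 7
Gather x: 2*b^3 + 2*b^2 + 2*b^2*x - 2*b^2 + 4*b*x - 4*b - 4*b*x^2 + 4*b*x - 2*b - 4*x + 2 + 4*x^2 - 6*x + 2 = 2*b^3 - 6*b + x^2*(4 - 4*b) + x*(2*b^2 + 8*b - 10) + 4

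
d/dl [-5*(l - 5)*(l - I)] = -10*l + 25 + 5*I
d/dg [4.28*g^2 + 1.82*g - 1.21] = 8.56*g + 1.82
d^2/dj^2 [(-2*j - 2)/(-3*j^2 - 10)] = 12*(12*j^2*(j + 1) - (3*j + 1)*(3*j^2 + 10))/(3*j^2 + 10)^3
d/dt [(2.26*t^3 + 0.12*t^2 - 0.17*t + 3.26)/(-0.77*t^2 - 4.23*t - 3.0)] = (-1.7402*t^4 - 19.1196*t^3 - 20.9785*t^2 + 4.3004*t + 14.2998)/(0.5929*t^4 + 6.5142*t^3 + 22.5129*t^2 + 25.38*t + 9.0)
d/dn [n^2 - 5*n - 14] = 2*n - 5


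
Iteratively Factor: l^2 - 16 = (l + 4)*(l - 4)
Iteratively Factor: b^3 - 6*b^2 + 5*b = (b)*(b^2 - 6*b + 5) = b*(b - 5)*(b - 1)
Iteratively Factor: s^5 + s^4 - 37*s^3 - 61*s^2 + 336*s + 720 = (s + 3)*(s^4 - 2*s^3 - 31*s^2 + 32*s + 240) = (s - 5)*(s + 3)*(s^3 + 3*s^2 - 16*s - 48) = (s - 5)*(s - 4)*(s + 3)*(s^2 + 7*s + 12) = (s - 5)*(s - 4)*(s + 3)^2*(s + 4)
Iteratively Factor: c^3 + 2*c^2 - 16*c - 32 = (c - 4)*(c^2 + 6*c + 8) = (c - 4)*(c + 2)*(c + 4)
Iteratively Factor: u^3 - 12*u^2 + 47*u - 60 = (u - 3)*(u^2 - 9*u + 20) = (u - 4)*(u - 3)*(u - 5)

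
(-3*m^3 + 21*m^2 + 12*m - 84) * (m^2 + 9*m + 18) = -3*m^5 - 6*m^4 + 147*m^3 + 402*m^2 - 540*m - 1512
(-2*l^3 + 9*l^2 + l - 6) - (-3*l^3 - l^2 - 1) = l^3 + 10*l^2 + l - 5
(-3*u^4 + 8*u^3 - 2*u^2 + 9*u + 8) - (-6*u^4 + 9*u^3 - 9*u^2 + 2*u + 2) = 3*u^4 - u^3 + 7*u^2 + 7*u + 6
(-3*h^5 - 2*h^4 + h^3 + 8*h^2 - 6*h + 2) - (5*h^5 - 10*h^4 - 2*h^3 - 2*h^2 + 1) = -8*h^5 + 8*h^4 + 3*h^3 + 10*h^2 - 6*h + 1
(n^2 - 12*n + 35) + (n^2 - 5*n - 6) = 2*n^2 - 17*n + 29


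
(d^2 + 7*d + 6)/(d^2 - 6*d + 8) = (d^2 + 7*d + 6)/(d^2 - 6*d + 8)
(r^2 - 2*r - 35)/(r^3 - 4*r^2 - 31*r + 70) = 1/(r - 2)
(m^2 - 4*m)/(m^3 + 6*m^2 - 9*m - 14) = m*(m - 4)/(m^3 + 6*m^2 - 9*m - 14)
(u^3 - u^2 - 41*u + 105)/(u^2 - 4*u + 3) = (u^2 + 2*u - 35)/(u - 1)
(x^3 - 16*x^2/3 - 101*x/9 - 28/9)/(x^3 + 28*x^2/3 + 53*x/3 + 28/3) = (3*x^2 - 20*x - 7)/(3*(x^2 + 8*x + 7))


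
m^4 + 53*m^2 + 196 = (m - 7*I)*(m - 2*I)*(m + 2*I)*(m + 7*I)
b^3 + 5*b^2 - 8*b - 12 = (b - 2)*(b + 1)*(b + 6)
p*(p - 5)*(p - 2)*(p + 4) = p^4 - 3*p^3 - 18*p^2 + 40*p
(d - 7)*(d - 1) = d^2 - 8*d + 7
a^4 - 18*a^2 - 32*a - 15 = (a - 5)*(a + 1)^2*(a + 3)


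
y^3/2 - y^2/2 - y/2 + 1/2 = (y/2 + 1/2)*(y - 1)^2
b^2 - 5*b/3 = b*(b - 5/3)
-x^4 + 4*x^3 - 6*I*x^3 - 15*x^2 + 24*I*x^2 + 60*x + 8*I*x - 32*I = (x - 4)*(x + 8*I)*(I*x + 1)^2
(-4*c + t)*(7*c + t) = -28*c^2 + 3*c*t + t^2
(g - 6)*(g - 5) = g^2 - 11*g + 30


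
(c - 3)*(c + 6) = c^2 + 3*c - 18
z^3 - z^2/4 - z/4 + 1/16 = (z - 1/2)*(z - 1/4)*(z + 1/2)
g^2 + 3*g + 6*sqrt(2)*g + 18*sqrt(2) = (g + 3)*(g + 6*sqrt(2))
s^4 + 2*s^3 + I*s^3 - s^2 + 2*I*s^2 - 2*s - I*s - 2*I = (s + 2)*(s + I)*(-I*s + I)*(I*s + I)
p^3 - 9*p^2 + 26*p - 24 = (p - 4)*(p - 3)*(p - 2)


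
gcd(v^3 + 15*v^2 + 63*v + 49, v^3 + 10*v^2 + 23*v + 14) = v^2 + 8*v + 7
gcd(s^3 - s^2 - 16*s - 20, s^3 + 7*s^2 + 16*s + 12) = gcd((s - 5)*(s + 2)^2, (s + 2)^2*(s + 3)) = s^2 + 4*s + 4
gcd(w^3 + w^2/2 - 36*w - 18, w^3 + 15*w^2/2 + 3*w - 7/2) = 1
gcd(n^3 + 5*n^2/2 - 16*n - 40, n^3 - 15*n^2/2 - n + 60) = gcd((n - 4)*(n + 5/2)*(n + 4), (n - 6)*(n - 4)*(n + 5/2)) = n^2 - 3*n/2 - 10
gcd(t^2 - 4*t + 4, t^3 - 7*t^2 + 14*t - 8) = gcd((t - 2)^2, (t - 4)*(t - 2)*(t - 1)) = t - 2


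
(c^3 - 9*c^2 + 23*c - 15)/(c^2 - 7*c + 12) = (c^2 - 6*c + 5)/(c - 4)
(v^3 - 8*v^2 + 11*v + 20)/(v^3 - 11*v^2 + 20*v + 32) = (v - 5)/(v - 8)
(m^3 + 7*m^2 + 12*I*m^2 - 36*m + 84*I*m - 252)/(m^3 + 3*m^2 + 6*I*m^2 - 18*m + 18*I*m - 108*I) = (m^2 + m*(7 + 6*I) + 42*I)/(m^2 + 3*m - 18)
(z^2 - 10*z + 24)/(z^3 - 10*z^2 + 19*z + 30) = (z - 4)/(z^2 - 4*z - 5)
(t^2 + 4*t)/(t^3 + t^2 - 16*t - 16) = t/(t^2 - 3*t - 4)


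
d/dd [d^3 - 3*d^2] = 3*d*(d - 2)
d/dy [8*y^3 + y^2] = 2*y*(12*y + 1)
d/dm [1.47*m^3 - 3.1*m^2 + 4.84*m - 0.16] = 4.41*m^2 - 6.2*m + 4.84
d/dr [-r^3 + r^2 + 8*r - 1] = -3*r^2 + 2*r + 8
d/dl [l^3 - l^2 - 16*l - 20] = 3*l^2 - 2*l - 16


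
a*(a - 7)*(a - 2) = a^3 - 9*a^2 + 14*a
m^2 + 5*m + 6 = (m + 2)*(m + 3)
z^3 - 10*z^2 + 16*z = z*(z - 8)*(z - 2)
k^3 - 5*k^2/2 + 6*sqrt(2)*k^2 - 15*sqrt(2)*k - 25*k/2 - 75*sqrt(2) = (k - 5)*(k + 5/2)*(k + 6*sqrt(2))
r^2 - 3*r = r*(r - 3)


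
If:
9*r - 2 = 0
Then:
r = 2/9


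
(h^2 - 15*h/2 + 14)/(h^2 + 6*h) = (h^2 - 15*h/2 + 14)/(h*(h + 6))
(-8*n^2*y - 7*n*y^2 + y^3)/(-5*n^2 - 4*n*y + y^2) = y*(-8*n + y)/(-5*n + y)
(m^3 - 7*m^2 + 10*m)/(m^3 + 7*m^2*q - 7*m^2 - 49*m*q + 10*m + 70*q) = m/(m + 7*q)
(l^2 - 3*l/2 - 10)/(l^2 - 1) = (l^2 - 3*l/2 - 10)/(l^2 - 1)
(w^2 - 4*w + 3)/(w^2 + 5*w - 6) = (w - 3)/(w + 6)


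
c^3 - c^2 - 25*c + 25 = (c - 5)*(c - 1)*(c + 5)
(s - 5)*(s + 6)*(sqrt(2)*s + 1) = sqrt(2)*s^3 + s^2 + sqrt(2)*s^2 - 30*sqrt(2)*s + s - 30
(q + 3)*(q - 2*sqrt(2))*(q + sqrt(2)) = q^3 - sqrt(2)*q^2 + 3*q^2 - 3*sqrt(2)*q - 4*q - 12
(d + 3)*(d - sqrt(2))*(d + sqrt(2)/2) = d^3 - sqrt(2)*d^2/2 + 3*d^2 - 3*sqrt(2)*d/2 - d - 3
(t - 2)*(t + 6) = t^2 + 4*t - 12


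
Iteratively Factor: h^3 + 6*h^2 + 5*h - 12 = (h - 1)*(h^2 + 7*h + 12) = (h - 1)*(h + 4)*(h + 3)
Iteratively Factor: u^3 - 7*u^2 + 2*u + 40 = (u - 5)*(u^2 - 2*u - 8) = (u - 5)*(u + 2)*(u - 4)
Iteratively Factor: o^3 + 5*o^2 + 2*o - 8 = (o + 2)*(o^2 + 3*o - 4) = (o + 2)*(o + 4)*(o - 1)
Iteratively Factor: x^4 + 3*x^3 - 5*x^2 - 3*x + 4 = (x + 4)*(x^3 - x^2 - x + 1) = (x + 1)*(x + 4)*(x^2 - 2*x + 1) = (x - 1)*(x + 1)*(x + 4)*(x - 1)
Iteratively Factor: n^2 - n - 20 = (n + 4)*(n - 5)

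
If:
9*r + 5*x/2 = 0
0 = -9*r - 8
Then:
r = -8/9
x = 16/5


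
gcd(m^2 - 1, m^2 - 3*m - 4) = m + 1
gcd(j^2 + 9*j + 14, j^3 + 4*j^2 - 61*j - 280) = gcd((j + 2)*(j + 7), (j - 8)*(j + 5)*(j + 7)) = j + 7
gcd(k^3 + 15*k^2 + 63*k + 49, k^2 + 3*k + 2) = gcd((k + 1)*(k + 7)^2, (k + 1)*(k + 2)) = k + 1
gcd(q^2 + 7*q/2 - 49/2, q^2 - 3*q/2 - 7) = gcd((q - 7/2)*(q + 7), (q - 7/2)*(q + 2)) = q - 7/2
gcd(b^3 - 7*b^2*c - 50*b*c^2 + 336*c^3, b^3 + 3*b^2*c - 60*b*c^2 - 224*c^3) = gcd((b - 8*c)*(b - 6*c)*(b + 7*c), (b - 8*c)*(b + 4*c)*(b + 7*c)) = b^2 - b*c - 56*c^2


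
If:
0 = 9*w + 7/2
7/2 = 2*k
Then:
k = 7/4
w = -7/18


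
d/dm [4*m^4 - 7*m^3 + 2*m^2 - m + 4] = 16*m^3 - 21*m^2 + 4*m - 1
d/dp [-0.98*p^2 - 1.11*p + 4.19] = -1.96*p - 1.11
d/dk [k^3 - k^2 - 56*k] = 3*k^2 - 2*k - 56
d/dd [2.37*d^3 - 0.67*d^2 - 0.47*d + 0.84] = 7.11*d^2 - 1.34*d - 0.47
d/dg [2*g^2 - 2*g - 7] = 4*g - 2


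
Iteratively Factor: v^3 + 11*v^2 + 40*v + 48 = (v + 4)*(v^2 + 7*v + 12) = (v + 4)^2*(v + 3)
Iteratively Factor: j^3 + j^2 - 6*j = (j)*(j^2 + j - 6) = j*(j + 3)*(j - 2)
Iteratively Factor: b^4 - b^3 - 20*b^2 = (b + 4)*(b^3 - 5*b^2) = b*(b + 4)*(b^2 - 5*b) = b*(b - 5)*(b + 4)*(b)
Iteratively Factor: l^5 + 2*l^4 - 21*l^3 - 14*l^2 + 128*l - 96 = (l - 2)*(l^4 + 4*l^3 - 13*l^2 - 40*l + 48) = (l - 3)*(l - 2)*(l^3 + 7*l^2 + 8*l - 16) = (l - 3)*(l - 2)*(l + 4)*(l^2 + 3*l - 4) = (l - 3)*(l - 2)*(l + 4)^2*(l - 1)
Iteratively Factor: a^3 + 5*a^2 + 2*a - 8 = (a - 1)*(a^2 + 6*a + 8) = (a - 1)*(a + 4)*(a + 2)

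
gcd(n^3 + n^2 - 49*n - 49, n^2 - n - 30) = 1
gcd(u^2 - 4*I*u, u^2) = u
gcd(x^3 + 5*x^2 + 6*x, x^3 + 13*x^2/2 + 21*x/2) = x^2 + 3*x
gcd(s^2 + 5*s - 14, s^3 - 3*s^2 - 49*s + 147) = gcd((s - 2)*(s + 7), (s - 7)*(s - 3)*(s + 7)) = s + 7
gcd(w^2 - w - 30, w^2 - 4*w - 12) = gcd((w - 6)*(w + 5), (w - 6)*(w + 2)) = w - 6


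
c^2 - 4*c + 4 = (c - 2)^2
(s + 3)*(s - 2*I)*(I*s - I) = I*s^3 + 2*s^2 + 2*I*s^2 + 4*s - 3*I*s - 6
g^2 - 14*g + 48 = (g - 8)*(g - 6)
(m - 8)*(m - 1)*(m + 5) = m^3 - 4*m^2 - 37*m + 40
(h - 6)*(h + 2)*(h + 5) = h^3 + h^2 - 32*h - 60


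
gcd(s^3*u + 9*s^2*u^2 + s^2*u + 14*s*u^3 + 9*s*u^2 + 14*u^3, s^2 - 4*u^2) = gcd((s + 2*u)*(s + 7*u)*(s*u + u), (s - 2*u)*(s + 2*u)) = s + 2*u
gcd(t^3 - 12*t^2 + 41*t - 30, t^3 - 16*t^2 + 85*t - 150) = t^2 - 11*t + 30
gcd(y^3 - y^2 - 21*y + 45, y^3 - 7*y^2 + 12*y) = y - 3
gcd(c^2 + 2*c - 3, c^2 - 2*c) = 1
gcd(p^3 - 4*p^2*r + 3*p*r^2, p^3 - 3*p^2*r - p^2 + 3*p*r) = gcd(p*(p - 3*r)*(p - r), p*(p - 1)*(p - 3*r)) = p^2 - 3*p*r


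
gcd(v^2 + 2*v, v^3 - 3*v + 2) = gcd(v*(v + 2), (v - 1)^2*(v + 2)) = v + 2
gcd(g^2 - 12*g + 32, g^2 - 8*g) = g - 8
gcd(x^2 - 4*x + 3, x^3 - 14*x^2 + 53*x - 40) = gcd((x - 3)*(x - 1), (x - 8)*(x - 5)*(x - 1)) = x - 1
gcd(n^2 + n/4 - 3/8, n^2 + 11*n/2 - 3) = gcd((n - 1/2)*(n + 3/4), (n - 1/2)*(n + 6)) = n - 1/2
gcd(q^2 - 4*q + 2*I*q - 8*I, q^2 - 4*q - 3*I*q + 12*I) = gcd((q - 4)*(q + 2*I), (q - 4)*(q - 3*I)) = q - 4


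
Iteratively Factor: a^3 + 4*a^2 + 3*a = (a + 1)*(a^2 + 3*a) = a*(a + 1)*(a + 3)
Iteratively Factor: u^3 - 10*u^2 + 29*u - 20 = (u - 5)*(u^2 - 5*u + 4) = (u - 5)*(u - 1)*(u - 4)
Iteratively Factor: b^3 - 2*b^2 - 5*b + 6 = (b - 1)*(b^2 - b - 6) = (b - 1)*(b + 2)*(b - 3)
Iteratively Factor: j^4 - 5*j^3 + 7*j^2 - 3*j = (j - 1)*(j^3 - 4*j^2 + 3*j) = j*(j - 1)*(j^2 - 4*j + 3) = j*(j - 1)^2*(j - 3)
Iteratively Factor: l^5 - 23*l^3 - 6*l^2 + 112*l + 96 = (l - 4)*(l^4 + 4*l^3 - 7*l^2 - 34*l - 24) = (l - 4)*(l - 3)*(l^3 + 7*l^2 + 14*l + 8) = (l - 4)*(l - 3)*(l + 2)*(l^2 + 5*l + 4) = (l - 4)*(l - 3)*(l + 2)*(l + 4)*(l + 1)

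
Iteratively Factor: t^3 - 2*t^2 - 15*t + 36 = (t + 4)*(t^2 - 6*t + 9) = (t - 3)*(t + 4)*(t - 3)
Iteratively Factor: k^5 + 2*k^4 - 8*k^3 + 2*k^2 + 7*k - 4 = (k - 1)*(k^4 + 3*k^3 - 5*k^2 - 3*k + 4) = (k - 1)*(k + 1)*(k^3 + 2*k^2 - 7*k + 4) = (k - 1)^2*(k + 1)*(k^2 + 3*k - 4) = (k - 1)^2*(k + 1)*(k + 4)*(k - 1)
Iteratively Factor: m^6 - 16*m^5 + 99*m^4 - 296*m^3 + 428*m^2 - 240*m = (m - 5)*(m^5 - 11*m^4 + 44*m^3 - 76*m^2 + 48*m) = m*(m - 5)*(m^4 - 11*m^3 + 44*m^2 - 76*m + 48) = m*(m - 5)*(m - 2)*(m^3 - 9*m^2 + 26*m - 24) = m*(m - 5)*(m - 3)*(m - 2)*(m^2 - 6*m + 8) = m*(m - 5)*(m - 3)*(m - 2)^2*(m - 4)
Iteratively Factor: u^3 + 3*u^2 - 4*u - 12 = (u + 2)*(u^2 + u - 6) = (u - 2)*(u + 2)*(u + 3)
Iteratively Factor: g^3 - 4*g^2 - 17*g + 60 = (g - 5)*(g^2 + g - 12) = (g - 5)*(g + 4)*(g - 3)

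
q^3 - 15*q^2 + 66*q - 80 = (q - 8)*(q - 5)*(q - 2)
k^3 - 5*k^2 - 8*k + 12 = (k - 6)*(k - 1)*(k + 2)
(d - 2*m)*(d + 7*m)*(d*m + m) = d^3*m + 5*d^2*m^2 + d^2*m - 14*d*m^3 + 5*d*m^2 - 14*m^3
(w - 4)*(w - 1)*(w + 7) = w^3 + 2*w^2 - 31*w + 28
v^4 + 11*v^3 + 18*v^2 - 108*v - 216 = (v - 3)*(v + 2)*(v + 6)^2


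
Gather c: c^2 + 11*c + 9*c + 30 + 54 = c^2 + 20*c + 84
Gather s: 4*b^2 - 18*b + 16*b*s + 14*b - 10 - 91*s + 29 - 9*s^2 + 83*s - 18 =4*b^2 - 4*b - 9*s^2 + s*(16*b - 8) + 1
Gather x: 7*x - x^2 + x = -x^2 + 8*x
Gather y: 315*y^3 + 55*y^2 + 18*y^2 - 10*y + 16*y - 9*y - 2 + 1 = 315*y^3 + 73*y^2 - 3*y - 1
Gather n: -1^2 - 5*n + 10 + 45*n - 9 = 40*n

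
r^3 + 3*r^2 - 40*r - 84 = (r - 6)*(r + 2)*(r + 7)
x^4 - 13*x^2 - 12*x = x*(x - 4)*(x + 1)*(x + 3)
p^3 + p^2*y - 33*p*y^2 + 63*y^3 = (p - 3*y)^2*(p + 7*y)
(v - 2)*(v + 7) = v^2 + 5*v - 14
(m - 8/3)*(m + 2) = m^2 - 2*m/3 - 16/3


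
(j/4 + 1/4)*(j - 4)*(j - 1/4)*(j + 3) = j^4/4 - j^3/16 - 13*j^2/4 - 35*j/16 + 3/4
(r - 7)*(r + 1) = r^2 - 6*r - 7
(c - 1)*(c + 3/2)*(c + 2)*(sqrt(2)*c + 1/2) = sqrt(2)*c^4 + c^3/2 + 5*sqrt(2)*c^3/2 - sqrt(2)*c^2/2 + 5*c^2/4 - 3*sqrt(2)*c - c/4 - 3/2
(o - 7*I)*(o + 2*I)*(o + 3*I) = o^3 - 2*I*o^2 + 29*o + 42*I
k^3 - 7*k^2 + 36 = (k - 6)*(k - 3)*(k + 2)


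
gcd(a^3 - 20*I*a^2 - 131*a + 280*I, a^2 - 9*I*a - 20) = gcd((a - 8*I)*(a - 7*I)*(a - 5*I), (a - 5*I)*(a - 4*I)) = a - 5*I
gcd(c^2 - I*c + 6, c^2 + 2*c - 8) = 1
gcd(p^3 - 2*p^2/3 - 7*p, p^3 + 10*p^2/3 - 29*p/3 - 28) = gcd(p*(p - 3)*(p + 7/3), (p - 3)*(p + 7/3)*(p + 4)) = p^2 - 2*p/3 - 7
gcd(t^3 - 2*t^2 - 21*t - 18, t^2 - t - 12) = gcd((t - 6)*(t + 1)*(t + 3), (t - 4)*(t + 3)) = t + 3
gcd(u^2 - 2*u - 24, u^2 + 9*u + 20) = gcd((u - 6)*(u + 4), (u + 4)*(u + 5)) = u + 4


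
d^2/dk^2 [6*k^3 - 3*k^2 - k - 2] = 36*k - 6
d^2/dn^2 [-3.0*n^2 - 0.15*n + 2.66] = -6.00000000000000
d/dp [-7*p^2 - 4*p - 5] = -14*p - 4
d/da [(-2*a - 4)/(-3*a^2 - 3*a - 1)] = 2*(3*a^2 + 3*a - 3*(a + 2)*(2*a + 1) + 1)/(3*a^2 + 3*a + 1)^2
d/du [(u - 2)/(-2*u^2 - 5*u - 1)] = (-2*u^2 - 5*u + (u - 2)*(4*u + 5) - 1)/(2*u^2 + 5*u + 1)^2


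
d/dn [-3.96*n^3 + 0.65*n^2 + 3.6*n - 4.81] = -11.88*n^2 + 1.3*n + 3.6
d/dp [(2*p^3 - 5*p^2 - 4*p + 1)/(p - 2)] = (4*p^3 - 17*p^2 + 20*p + 7)/(p^2 - 4*p + 4)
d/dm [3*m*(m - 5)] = 6*m - 15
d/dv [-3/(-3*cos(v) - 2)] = 9*sin(v)/(3*cos(v) + 2)^2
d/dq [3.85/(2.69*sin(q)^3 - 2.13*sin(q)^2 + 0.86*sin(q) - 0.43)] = (-31.0695*sin(q)^2 + 16.401*sin(q) - 3.311)*cos(q)/(2.69*sin(q)^3 - 2.13*sin(q)^2 + 0.86*sin(q) - 0.43)^2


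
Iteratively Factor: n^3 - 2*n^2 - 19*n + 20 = (n - 1)*(n^2 - n - 20) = (n - 5)*(n - 1)*(n + 4)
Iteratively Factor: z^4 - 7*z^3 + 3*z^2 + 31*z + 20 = (z - 4)*(z^3 - 3*z^2 - 9*z - 5) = (z - 4)*(z + 1)*(z^2 - 4*z - 5) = (z - 5)*(z - 4)*(z + 1)*(z + 1)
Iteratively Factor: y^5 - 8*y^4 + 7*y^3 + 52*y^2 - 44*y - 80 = (y - 2)*(y^4 - 6*y^3 - 5*y^2 + 42*y + 40) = (y - 2)*(y + 2)*(y^3 - 8*y^2 + 11*y + 20) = (y - 4)*(y - 2)*(y + 2)*(y^2 - 4*y - 5) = (y - 4)*(y - 2)*(y + 1)*(y + 2)*(y - 5)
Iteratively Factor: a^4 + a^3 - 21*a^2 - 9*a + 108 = (a + 4)*(a^3 - 3*a^2 - 9*a + 27) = (a - 3)*(a + 4)*(a^2 - 9) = (a - 3)^2*(a + 4)*(a + 3)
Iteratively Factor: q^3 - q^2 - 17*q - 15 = (q + 1)*(q^2 - 2*q - 15) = (q - 5)*(q + 1)*(q + 3)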